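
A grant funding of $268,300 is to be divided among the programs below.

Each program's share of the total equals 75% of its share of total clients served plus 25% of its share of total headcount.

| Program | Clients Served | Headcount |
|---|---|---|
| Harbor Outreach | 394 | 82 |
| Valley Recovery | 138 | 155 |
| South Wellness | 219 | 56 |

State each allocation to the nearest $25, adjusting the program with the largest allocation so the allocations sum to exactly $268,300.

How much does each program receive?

Totals — clients served 751, headcount 293.
Composite weights (75% clients served + 25% headcount): Harbor Outreach 0.4634; Valley Recovery 0.2701; South Wellness 0.2665.
Pro-rata amounts: Harbor Outreach 124,341.28; Valley Recovery 72,459.46; South Wellness 71,499.26.
After rounding ($25): Harbor Outreach $124,350; Valley Recovery $72,450; South Wellness $71,500. Sum = $268,300.
Sum already equals the total — no adjustment.

Harbor Outreach: $124,350 · Valley Recovery: $72,450 · South Wellness: $71,500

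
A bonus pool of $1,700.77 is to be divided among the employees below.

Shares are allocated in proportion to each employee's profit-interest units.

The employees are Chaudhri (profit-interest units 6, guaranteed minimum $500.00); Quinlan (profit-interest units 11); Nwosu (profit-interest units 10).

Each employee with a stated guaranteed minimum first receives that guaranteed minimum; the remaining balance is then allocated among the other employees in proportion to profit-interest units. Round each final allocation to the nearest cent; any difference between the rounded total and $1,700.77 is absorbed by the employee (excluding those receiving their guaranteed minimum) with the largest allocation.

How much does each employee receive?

Minimums first: Chaudhri $500.00. Balance $1,200.77.
Balance split over remaining profit-interest units 21: Quinlan 628.9748 → $628.97; Nwosu 571.7952 → $571.80.

Chaudhri: $500.00; Quinlan: $628.97; Nwosu: $571.80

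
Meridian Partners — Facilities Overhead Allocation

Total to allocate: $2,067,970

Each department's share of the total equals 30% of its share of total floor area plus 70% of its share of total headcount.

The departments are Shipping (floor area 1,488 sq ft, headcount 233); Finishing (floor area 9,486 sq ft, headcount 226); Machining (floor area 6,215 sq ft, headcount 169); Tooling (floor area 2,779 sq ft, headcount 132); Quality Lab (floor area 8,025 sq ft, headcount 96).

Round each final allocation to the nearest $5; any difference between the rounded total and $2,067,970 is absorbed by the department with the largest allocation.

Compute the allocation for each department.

Shipping: $427,005 · Finishing: $592,415 · Machining: $423,535 · Tooling: $284,815 · Quality Lab: $340,200

Floor area total 27,993; headcount total 856.
Combined weights (30% floor area + 70% headcount): Shipping 0.2065; Finishing 0.2865; Machining 0.2048; Tooling 0.1377; Quality Lab 0.1645.
Proportional shares: Shipping 427,003.19; Finishing 592,420.08; Machining 423,534.47; Tooling 284,814.00; Quality Lab 340,198.26.
After rounding ($5): Shipping $427,005; Finishing $592,420; Machining $423,535; Tooling $284,815; Quality Lab $340,200. Sum = $2,067,975.
Difference $2,067,970 − $2,067,975 = −$5 applied to largest allocation (Finishing): Finishing becomes $592,415.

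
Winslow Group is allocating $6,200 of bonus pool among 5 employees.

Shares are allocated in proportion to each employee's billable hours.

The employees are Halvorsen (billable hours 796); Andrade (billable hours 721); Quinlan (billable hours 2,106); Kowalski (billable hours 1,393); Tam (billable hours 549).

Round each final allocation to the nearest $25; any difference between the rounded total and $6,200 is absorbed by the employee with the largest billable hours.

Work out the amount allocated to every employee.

Sum of billable hours: 5,565.
Proportional shares: Halvorsen 796/5,565 × $6,200 = 886.83; Andrade 721/5,565 × $6,200 = 803.27; Quinlan 2,106/5,565 × $6,200 = 2,346.31; Kowalski 1,393/5,565 × $6,200 = 1,551.95; Tam 549/5,565 × $6,200 = 611.64.
After rounding ($25): Halvorsen $875; Andrade $800; Quinlan $2,350; Kowalski $1,550; Tam $600. Sum = $6,175.
Difference $6,200 − $6,175 = +$25 applied to largest billable hours (Quinlan): Quinlan becomes $2,375.

Halvorsen: $875 · Andrade: $800 · Quinlan: $2,375 · Kowalski: $1,550 · Tam: $600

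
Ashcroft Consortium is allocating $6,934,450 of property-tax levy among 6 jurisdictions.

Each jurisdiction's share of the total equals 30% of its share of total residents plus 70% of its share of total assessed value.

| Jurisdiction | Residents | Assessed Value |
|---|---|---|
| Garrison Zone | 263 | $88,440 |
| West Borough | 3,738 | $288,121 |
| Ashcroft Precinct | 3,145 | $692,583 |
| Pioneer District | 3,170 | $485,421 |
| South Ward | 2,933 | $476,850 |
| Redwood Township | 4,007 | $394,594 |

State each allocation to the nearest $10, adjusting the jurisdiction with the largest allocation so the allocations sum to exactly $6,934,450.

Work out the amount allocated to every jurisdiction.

Totals — residents 17,256, assessed value 2,426,009.
Composite weights (30% residents + 70% assessed value): Garrison Zone 0.0301; West Borough 0.1481; Ashcroft Precinct 0.2545; Pioneer District 0.1952; South Ward 0.1886; Redwood Township 0.1835.
Proportional shares: Garrison Zone 208,662.99; West Borough 1,027,133.85; Ashcroft Precinct 1,764,917.04; Pioneer District 1,353,427.91; South Ward 1,307,706.44; Redwood Township 1,272,601.77.
Rounded to nearest $10: Garrison Zone $208,660; West Borough $1,027,130; Ashcroft Precinct $1,764,920; Pioneer District $1,353,430; South Ward $1,307,710; Redwood Township $1,272,600. Sum = $6,934,450.
Sum already equals the total — no adjustment.

Garrison Zone: $208,660; West Borough: $1,027,130; Ashcroft Precinct: $1,764,920; Pioneer District: $1,353,430; South Ward: $1,307,710; Redwood Township: $1,272,600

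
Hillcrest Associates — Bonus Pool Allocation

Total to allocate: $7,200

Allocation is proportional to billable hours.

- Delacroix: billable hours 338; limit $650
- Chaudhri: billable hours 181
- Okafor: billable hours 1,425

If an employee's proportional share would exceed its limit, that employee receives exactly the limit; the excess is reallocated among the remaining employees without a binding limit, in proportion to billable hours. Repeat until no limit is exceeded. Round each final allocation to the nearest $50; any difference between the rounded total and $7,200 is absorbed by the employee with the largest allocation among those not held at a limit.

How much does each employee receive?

Total billable hours = 1,944.
Pro-rata shares before constraints: Delacroix 1,251.85; Chaudhri 670.37; Okafor 5,277.78.
Held at cap: Delacroix ($650); balance $6,550 reallocated over remaining billable hours 1,606.
Shares after redistribution: Chaudhri 738.20 → $750; Okafor 5,811.80 → $5,800.

Delacroix: $650; Chaudhri: $750; Okafor: $5,800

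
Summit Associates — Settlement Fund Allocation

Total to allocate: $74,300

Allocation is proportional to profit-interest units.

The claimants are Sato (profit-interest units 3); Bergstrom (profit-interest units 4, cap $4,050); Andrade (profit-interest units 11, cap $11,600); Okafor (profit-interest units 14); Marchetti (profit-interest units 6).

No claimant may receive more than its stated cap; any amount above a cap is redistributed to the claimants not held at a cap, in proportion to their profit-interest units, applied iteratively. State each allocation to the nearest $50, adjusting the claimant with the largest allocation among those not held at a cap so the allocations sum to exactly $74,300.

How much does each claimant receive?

Sato: $7,650 · Bergstrom: $4,050 · Andrade: $11,600 · Okafor: $35,700 · Marchetti: $15,300

Profit-interest units total: 38.
Proportional shares (ignoring caps): Sato 5,865.79; Bergstrom 7,821.05; Andrade 21,507.89; Okafor 27,373.68; Marchetti 11,731.58.
Capped: Bergstrom ($4,050), Andrade ($11,600); balance $58,650 reallocated over remaining profit-interest units 23.
Redistributed shares: Sato 7,650.00 → $7,650; Okafor 35,700.00 → $35,700; Marchetti 15,300.00 → $15,300.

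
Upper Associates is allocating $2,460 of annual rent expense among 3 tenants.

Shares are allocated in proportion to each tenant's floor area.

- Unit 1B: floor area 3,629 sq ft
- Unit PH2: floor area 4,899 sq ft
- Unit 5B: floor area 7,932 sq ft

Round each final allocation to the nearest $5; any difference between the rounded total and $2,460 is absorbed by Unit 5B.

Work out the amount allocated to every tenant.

Sum of floor area: 16,460.
Pro-rata amounts: Unit 1B 3,629/16,460 × $2,460 = 542.37; Unit PH2 4,899/16,460 × $2,460 = 732.17; Unit 5B 7,932/16,460 × $2,460 = 1,185.46.
Rounded to nearest $5: Unit 1B $540; Unit PH2 $730; Unit 5B $1,185. Sum = $2,455.
Difference $2,460 − $2,455 = +$5 applied to Unit 5B: Unit 5B becomes $1,190.

Unit 1B: $540 | Unit PH2: $730 | Unit 5B: $1,190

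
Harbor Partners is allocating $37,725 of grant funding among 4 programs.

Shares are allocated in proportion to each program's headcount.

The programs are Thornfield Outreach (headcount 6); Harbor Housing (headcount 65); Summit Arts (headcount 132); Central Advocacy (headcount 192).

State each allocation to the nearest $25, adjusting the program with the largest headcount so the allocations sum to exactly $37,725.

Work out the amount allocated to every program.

Headcount total: 6 + 65 + 132 + 192 = 395.
Proportional shares: Thornfield Outreach 573.04; Harbor Housing 6,207.91; Summit Arts 12,606.84; Central Advocacy 18,337.22.
At nearest $25: Thornfield Outreach $575; Harbor Housing $6,200; Summit Arts $12,600; Central Advocacy $18,325. Sum = $37,700.
Difference $37,725 − $37,700 = +$25 applied to largest headcount (Central Advocacy): Central Advocacy becomes $18,350.

Thornfield Outreach: $575 · Harbor Housing: $6,200 · Summit Arts: $12,600 · Central Advocacy: $18,350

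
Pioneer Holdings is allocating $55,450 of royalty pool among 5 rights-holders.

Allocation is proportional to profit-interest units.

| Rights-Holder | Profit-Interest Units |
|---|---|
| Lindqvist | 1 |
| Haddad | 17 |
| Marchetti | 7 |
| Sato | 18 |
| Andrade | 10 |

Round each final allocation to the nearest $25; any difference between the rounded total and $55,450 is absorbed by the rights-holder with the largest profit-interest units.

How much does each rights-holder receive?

Lindqvist: $1,050; Haddad: $17,775; Marchetti: $7,325; Sato: $18,850; Andrade: $10,450

Combined profit-interest units = 53.
Unrounded shares: Lindqvist 1/53 × $55,450 = 1,046.23; Haddad 17/53 × $55,450 = 17,785.85; Marchetti 7/53 × $55,450 = 7,323.58; Sato 18/53 × $55,450 = 18,832.08; Andrade 10/53 × $55,450 = 10,462.26.
After rounding ($25): Lindqvist $1,050; Haddad $17,775; Marchetti $7,325; Sato $18,825; Andrade $10,450. Sum = $55,425.
Difference $55,450 − $55,425 = +$25 applied to largest profit-interest units (Sato): Sato becomes $18,850.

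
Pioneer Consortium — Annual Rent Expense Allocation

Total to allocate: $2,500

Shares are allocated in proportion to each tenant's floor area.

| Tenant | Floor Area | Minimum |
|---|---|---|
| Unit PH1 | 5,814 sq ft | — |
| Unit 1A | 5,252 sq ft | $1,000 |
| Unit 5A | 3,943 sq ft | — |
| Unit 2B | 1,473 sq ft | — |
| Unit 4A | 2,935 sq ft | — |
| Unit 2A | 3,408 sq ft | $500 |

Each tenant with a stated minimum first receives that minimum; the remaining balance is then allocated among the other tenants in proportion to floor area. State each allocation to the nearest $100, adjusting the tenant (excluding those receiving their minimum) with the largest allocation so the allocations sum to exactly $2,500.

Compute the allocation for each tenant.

Unit PH1: $400; Unit 1A: $1,000; Unit 5A: $300; Unit 2B: $100; Unit 4A: $200; Unit 2A: $500

Minimums first: Unit 1A $1,000; Unit 2A $500. Remaining pool $1,000.
Remaining pool split over remaining floor area 14,165: Unit PH1 410.45 → $400; Unit 5A 278.36 → $300; Unit 2B 103.99 → $100; Unit 4A 207.20 → $200.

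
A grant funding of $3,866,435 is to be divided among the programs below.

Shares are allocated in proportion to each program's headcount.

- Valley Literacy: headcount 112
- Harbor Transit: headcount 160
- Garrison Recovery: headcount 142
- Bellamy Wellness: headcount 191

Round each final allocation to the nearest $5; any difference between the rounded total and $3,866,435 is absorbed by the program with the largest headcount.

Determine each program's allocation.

Headcount total: 605.
Raw shares: Valley Literacy 112/605 × $3,866,435 = 715,769.79; Harbor Transit 160/605 × $3,866,435 = 1,022,528.26; Garrison Recovery 142/605 × $3,866,435 = 907,493.83; Bellamy Wellness 191/605 × $3,866,435 = 1,220,643.12.
At nearest $5: Valley Literacy $715,770; Harbor Transit $1,022,530; Garrison Recovery $907,495; Bellamy Wellness $1,220,645. Sum = $3,866,440.
Difference $3,866,435 − $3,866,440 = −$5 applied to largest headcount (Bellamy Wellness): Bellamy Wellness becomes $1,220,640.

Valley Literacy: $715,770 · Harbor Transit: $1,022,530 · Garrison Recovery: $907,495 · Bellamy Wellness: $1,220,640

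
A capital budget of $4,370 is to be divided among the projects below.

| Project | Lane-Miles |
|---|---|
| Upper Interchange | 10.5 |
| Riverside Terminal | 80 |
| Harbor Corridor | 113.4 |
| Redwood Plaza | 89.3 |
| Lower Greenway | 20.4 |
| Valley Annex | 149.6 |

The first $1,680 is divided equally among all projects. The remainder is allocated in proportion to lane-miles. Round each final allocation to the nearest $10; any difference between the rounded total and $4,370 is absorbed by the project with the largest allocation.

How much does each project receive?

Upper Interchange: $340; Riverside Terminal: $740; Harbor Corridor: $940; Redwood Plaza: $800; Lower Greenway: $400; Valley Annex: $1,150

Equal tier: $1,680 ÷ 6 = $280 apiece.
Remainder $2,690 by lane-miles (total 463.2): Upper Interchange 60.98 → $60; Riverside Terminal 464.59 → $460; Harbor Corridor 658.56 → $660; Redwood Plaza 518.60 → $520; Lower Greenway 118.47 → $120; Valley Annex 868.79 → $870.
Totals: Upper Interchange $280 + $60 = $340; Riverside Terminal $280 + $460 = $740; Harbor Corridor $280 + $660 = $940; Redwood Plaza $280 + $520 = $800; Lower Greenway $280 + $120 = $400; Valley Annex $280 + $870 = $1,150.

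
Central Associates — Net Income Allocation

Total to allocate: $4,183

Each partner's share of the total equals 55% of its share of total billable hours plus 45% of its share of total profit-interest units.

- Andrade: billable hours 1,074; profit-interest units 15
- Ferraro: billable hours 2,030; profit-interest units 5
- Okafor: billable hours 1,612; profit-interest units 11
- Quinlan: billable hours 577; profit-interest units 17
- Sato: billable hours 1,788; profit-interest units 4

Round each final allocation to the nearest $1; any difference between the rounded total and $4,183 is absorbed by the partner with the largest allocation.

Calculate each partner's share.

Totals — billable hours 7,081, profit-interest units 52.
Combined weights (55% billable hours + 45% profit-interest units): Andrade 0.2132; Ferraro 0.2009; Okafor 0.2204; Quinlan 0.1919; Sato 0.1735.
Unrounded shares: Andrade 891.93; Ferraro 840.55; Okafor 921.94; Quinlan 802.85; Sato 725.73.
After rounding ($1): Andrade $892; Ferraro $841; Okafor $922; Quinlan $803; Sato $726. Sum = $4,184.
Difference $4,183 − $4,184 = −$1 applied to largest allocation (Okafor): Okafor becomes $921.

Andrade: $892 · Ferraro: $841 · Okafor: $921 · Quinlan: $803 · Sato: $726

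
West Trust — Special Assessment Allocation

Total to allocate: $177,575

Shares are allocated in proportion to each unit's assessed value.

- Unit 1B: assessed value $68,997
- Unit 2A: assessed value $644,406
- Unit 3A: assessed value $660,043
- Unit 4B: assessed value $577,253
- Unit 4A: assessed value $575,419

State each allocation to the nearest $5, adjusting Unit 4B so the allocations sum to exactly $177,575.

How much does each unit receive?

Total assessed value = 2,526,118.
Raw shares: Unit 1B 68,997/2,526,118 × $177,575 = 4,850.19; Unit 2A 644,406/2,526,118 × $177,575 = 45,298.91; Unit 3A 660,043/2,526,118 × $177,575 = 46,398.12; Unit 4B 577,253/2,526,118 × $177,575 = 40,578.35; Unit 4A 575,419/2,526,118 × $177,575 = 40,449.43.
After rounding ($5): Unit 1B $4,850; Unit 2A $45,300; Unit 3A $46,400; Unit 4B $40,580; Unit 4A $40,450. Sum = $177,580.
Difference $177,575 − $177,580 = −$5 applied to Unit 4B: Unit 4B becomes $40,575.

Unit 1B: $4,850 | Unit 2A: $45,300 | Unit 3A: $46,400 | Unit 4B: $40,575 | Unit 4A: $40,450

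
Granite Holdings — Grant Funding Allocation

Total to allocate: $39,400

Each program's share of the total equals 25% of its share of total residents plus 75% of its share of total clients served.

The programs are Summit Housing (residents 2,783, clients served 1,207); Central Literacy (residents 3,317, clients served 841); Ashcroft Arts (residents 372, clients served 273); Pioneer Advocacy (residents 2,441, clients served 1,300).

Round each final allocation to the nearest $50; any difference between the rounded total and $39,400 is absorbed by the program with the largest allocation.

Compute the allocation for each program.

Summit Housing: $12,950; Central Literacy: $10,550; Ashcroft Arts: $2,650; Pioneer Advocacy: $13,250

Residents total 8,913; clients served total 3,621.
Blended shares (25% residents + 75% clients served): Summit Housing 0.3281; Central Literacy 0.2672; Ashcroft Arts 0.0670; Pioneer Advocacy 0.3377.
Proportional shares: Summit Housing 12,925.57; Central Literacy 10,528.88; Ashcroft Arts 2,638.99; Pioneer Advocacy 13,306.56.
After rounding ($50): Summit Housing $12,950; Central Literacy $10,550; Ashcroft Arts $2,650; Pioneer Advocacy $13,300. Sum = $39,450.
Difference $39,400 − $39,450 = −$50 applied to largest allocation (Pioneer Advocacy): Pioneer Advocacy becomes $13,250.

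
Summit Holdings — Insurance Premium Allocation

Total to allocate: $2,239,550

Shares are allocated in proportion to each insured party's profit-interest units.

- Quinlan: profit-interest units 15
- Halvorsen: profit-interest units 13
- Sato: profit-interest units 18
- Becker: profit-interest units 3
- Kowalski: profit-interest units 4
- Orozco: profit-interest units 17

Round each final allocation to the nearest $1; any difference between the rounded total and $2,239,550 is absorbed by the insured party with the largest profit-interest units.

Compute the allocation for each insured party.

Quinlan: $479,904 | Halvorsen: $415,916 | Sato: $575,884 | Becker: $95,981 | Kowalski: $127,974 | Orozco: $543,891

Total profit-interest units = 15 + 13 + 18 + 3 + 4 + 17 = 70.
Unrounded shares: Quinlan 479,903.57; Halvorsen 415,916.43; Sato 575,884.29; Becker 95,980.71; Kowalski 127,974.29; Orozco 543,890.71.
Rounded to nearest $1: Quinlan $479,904; Halvorsen $415,916; Sato $575,884; Becker $95,981; Kowalski $127,974; Orozco $543,891. Sum = $2,239,550.
No rounding difference to absorb.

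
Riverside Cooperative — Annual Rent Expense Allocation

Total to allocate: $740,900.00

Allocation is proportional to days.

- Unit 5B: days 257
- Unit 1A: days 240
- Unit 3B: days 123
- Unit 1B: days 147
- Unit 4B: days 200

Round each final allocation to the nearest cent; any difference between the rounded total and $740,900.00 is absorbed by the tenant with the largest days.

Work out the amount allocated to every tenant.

Unit 5B: $196,909.31; Unit 1A: $183,884.18; Unit 3B: $94,240.64; Unit 1B: $112,629.06; Unit 4B: $153,236.81

Sum of days: 257 + 240 + 123 + 147 + 200 = 967.
Proportional shares: Unit 5B 196,909.3071; Unit 1A 183,884.1779; Unit 3B 94,240.6412; Unit 1B 112,629.0589; Unit 4B 153,236.8149.
Rounded to nearest cent: Unit 5B $196,909.31; Unit 1A $183,884.18; Unit 3B $94,240.64; Unit 1B $112,629.06; Unit 4B $153,236.81. Sum = $740,900.00.
No rounding difference to absorb.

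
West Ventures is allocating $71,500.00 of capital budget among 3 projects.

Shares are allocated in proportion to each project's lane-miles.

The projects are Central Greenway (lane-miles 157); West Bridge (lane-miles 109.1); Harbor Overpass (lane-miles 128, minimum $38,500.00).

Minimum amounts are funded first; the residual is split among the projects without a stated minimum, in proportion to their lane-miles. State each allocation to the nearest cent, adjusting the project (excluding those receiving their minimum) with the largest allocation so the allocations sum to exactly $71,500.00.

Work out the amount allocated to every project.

Central Greenway: $19,470.12; West Bridge: $13,529.88; Harbor Overpass: $38,500.00

Minimums first: Harbor Overpass $38,500.00. Residual $33,000.00.
Residual split over remaining lane-miles 266.1: Central Greenway 19,470.1240 → $19,470.12; West Bridge 13,529.8760 → $13,529.88.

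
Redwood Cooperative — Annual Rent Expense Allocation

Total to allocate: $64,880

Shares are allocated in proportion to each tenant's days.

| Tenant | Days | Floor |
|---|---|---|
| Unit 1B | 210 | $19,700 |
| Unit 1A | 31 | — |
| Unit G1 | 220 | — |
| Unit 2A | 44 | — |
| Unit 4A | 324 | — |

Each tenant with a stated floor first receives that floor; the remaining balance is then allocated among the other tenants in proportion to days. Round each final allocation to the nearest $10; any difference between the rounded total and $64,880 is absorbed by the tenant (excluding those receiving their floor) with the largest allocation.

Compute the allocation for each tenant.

Fund the minimums — Unit 1B $19,700. Balance $45,180.
Balance split over remaining days 619: Unit 1A 2,262.65 → $2,260; Unit G1 16,057.51 → $16,060; Unit 2A 3,211.50 → $3,210; Unit 4A 23,648.34 → $23,650.

Unit 1B: $19,700 · Unit 1A: $2,260 · Unit G1: $16,060 · Unit 2A: $3,210 · Unit 4A: $23,650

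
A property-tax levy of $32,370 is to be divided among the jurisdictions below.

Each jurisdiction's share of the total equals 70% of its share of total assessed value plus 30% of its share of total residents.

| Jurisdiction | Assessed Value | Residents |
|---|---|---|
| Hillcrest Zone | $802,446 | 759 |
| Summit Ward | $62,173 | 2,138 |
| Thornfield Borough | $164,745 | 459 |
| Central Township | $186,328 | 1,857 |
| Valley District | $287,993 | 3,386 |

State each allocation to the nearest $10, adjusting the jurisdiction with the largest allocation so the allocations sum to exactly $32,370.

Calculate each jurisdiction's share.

Hillcrest Zone: $12,960; Summit Ward: $3,350; Thornfield Borough: $3,000; Central Township: $4,900; Valley District: $8,160

Totals — assessed value 1,503,685, residents 8,599.
Composite weights (70% assessed value + 30% residents): Hillcrest Zone 0.4000; Summit Ward 0.1035; Thornfield Borough 0.0927; Central Township 0.1515; Valley District 0.2522.
Unrounded shares: Hillcrest Zone 12,949.20; Summit Ward 3,351.36; Thornfield Borough 3,000.90; Central Township 4,904.92; Valley District 8,163.63.
After rounding ($10): Hillcrest Zone $12,950; Summit Ward $3,350; Thornfield Borough $3,000; Central Township $4,900; Valley District $8,160. Sum = $32,360.
Difference $32,370 − $32,360 = +$10 applied to largest allocation (Hillcrest Zone): Hillcrest Zone becomes $12,960.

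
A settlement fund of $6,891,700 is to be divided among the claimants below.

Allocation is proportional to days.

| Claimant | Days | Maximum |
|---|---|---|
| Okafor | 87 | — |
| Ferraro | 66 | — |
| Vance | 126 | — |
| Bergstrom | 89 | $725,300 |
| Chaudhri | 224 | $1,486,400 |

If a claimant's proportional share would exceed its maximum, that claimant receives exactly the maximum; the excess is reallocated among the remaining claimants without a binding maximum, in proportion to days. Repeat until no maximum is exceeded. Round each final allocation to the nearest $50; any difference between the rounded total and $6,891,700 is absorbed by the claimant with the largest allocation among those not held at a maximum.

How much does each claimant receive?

Okafor: $1,459,350 · Ferraro: $1,107,100 · Vance: $2,113,550 · Bergstrom: $725,300 · Chaudhri: $1,486,400

Combined days = 592.
Proportional shares (ignoring caps): Okafor 1,012,800.51; Ferraro 768,331.42; Vance 1,466,814.53; Bergstrom 1,036,083.28; Chaudhri 2,607,670.27.
Held at cap: Bergstrom ($725,300), Chaudhri ($1,486,400); residual $4,680,000 reallocated over remaining days 279.
Redistributed shares: Okafor 1,459,354.84 → $1,459,350; Ferraro 1,107,096.77 → $1,107,100; Vance 2,113,548.39 → $2,113,550.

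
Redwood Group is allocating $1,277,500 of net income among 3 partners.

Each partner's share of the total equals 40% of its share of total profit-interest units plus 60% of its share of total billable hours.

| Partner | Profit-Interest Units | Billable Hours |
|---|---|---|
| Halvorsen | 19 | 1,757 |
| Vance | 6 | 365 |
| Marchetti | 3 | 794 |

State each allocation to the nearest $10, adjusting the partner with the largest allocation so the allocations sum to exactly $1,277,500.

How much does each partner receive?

Halvorsen: $808,600 · Vance: $205,440 · Marchetti: $263,460

Profit-interest units total 28; billable hours total 2,916.
Composite weights (40% profit-interest units + 60% billable hours): Halvorsen 0.6330; Vance 0.1608; Marchetti 0.2062.
Raw shares: Halvorsen 808,595.16; Vance 205,443.93; Marchetti 263,460.91.
After rounding ($10): Halvorsen $808,600; Vance $205,440; Marchetti $263,460. Sum = $1,277,500.
No rounding difference to absorb.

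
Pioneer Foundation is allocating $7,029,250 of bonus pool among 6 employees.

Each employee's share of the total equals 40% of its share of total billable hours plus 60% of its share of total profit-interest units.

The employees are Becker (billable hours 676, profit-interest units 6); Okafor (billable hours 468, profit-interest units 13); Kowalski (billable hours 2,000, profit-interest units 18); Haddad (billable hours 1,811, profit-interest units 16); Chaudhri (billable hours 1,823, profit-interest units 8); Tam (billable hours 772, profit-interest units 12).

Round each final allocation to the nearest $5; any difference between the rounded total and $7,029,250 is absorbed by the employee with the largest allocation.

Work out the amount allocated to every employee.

Billable hours total 7,550; profit-interest units total 73.
Blended shares (40% billable hours + 60% profit-interest units): Becker 0.0851; Okafor 0.1316; Kowalski 0.2539; Haddad 0.2275; Chaudhri 0.1623; Tam 0.1395.
Proportional shares: Becker 598,397.51; Okafor 925,358.71; Kowalski 1,784,765.03; Haddad 1,598,830.11; Chaudhri 1,141,101.78; Tam 980,796.87.
Rounded to nearest $5: Becker $598,400; Okafor $925,360; Kowalski $1,784,765; Haddad $1,598,830; Chaudhri $1,141,100; Tam $980,795. Sum = $7,029,250.
No rounding difference to absorb.

Becker: $598,400 | Okafor: $925,360 | Kowalski: $1,784,765 | Haddad: $1,598,830 | Chaudhri: $1,141,100 | Tam: $980,795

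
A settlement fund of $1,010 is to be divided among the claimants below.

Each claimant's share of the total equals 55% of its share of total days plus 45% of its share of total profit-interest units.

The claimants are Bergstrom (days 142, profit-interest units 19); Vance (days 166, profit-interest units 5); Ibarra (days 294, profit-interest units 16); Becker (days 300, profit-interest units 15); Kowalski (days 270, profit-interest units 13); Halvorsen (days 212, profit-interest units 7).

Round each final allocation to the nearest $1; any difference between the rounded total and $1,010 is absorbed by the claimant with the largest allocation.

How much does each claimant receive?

Bergstrom: $172 · Vance: $97 · Ibarra: $215 · Becker: $211 · Kowalski: $187 · Halvorsen: $128

Days total 1,384; profit-interest units total 75.
Composite weights (55% days + 45% profit-interest units): Bergstrom 0.1704; Vance 0.0960; Ibarra 0.2128; Becker 0.2092; Kowalski 0.1853; Halvorsen 0.1262.
Proportional shares: Bergstrom 172.13; Vance 96.93; Ibarra 214.96; Becker 211.31; Kowalski 187.15; Halvorsen 127.51.
After rounding ($1): Bergstrom $172; Vance $97; Ibarra $215; Becker $211; Kowalski $187; Halvorsen $128. Sum = $1,010.
Rounded total matches; no reconciliation needed.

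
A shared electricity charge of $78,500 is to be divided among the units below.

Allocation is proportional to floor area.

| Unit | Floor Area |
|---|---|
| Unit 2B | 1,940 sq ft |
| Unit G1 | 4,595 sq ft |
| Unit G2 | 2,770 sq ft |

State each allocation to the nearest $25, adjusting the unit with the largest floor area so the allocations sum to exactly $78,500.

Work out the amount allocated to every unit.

Sum of floor area: 9,305.
Unrounded shares: Unit 2B 1,940/9,305 × $78,500 = 16,366.47; Unit G1 4,595/9,305 × $78,500 = 38,764.91; Unit G2 2,770/9,305 × $78,500 = 23,368.62.
After rounding ($25): Unit 2B $16,375; Unit G1 $38,775; Unit G2 $23,375. Sum = $78,525.
Difference $78,500 − $78,525 = −$25 applied to largest floor area (Unit G1): Unit G1 becomes $38,750.

Unit 2B: $16,375 | Unit G1: $38,750 | Unit G2: $23,375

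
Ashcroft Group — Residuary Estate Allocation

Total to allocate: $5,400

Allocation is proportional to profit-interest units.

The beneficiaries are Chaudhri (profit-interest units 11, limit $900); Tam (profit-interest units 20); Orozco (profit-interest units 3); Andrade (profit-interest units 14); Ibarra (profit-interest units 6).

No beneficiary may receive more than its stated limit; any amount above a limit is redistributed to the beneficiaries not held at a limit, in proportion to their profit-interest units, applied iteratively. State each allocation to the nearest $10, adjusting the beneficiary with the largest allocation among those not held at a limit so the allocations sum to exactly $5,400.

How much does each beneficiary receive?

Combined profit-interest units = 54.
Pro-rata shares before constraints: Chaudhri 1,100.00; Tam 2,000.00; Orozco 300.00; Andrade 1,400.00; Ibarra 600.00.
Cap binds for Chaudhri ($900); balance $4,500 reallocated over remaining profit-interest units 43.
Remaining shares: Tam 2,093.02 → $2,090; Orozco 313.95 → $310; Andrade 1,465.12 → $1,470; Ibarra 627.91 → $630.

Chaudhri: $900 · Tam: $2,090 · Orozco: $310 · Andrade: $1,470 · Ibarra: $630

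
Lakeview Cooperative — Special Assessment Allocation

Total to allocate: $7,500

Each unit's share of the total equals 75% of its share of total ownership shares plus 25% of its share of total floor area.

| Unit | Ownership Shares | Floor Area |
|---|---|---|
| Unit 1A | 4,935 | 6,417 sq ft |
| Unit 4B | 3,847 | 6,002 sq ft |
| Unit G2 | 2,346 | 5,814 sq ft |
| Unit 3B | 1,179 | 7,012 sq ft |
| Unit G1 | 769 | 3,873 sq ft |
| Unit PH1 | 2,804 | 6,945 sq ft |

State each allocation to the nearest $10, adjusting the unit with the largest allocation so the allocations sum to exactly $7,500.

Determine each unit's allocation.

Unit 1A: $2,100 | Unit 4B: $1,670 | Unit G2: $1,130 | Unit 3B: $780 | Unit G1: $470 | Unit PH1: $1,350

Ownership shares total 15,880; floor area total 36,063.
Combined weights (75% ownership shares + 25% floor area): Unit 1A 0.2776; Unit 4B 0.2233; Unit G2 0.1511; Unit 3B 0.1043; Unit G1 0.0632; Unit PH1 0.1806.
Proportional shares: Unit 1A 2,081.71; Unit 4B 1,674.74; Unit G2 1,133.28; Unit 3B 782.19; Unit G1 473.76; Unit PH1 1,354.32.
After rounding ($10): Unit 1A $2,080; Unit 4B $1,670; Unit G2 $1,130; Unit 3B $780; Unit G1 $470; Unit PH1 $1,350. Sum = $7,480.
Difference $7,500 − $7,480 = +$20 applied to largest allocation (Unit 1A): Unit 1A becomes $2,100.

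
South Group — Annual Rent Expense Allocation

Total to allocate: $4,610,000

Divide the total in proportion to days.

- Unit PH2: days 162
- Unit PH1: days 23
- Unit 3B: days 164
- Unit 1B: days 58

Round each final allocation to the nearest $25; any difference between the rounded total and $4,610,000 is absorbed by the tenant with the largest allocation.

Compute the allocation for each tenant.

Total days = 407.
Pro-rata amounts: Unit PH2 162/407 × $4,610,000 = 1,834,938.57; Unit PH1 23/407 × $4,610,000 = 260,515.97; Unit 3B 164/407 × $4,610,000 = 1,857,592.14; Unit 1B 58/407 × $4,610,000 = 656,953.32.
Rounded to nearest $25: Unit PH2 $1,834,950; Unit PH1 $260,525; Unit 3B $1,857,600; Unit 1B $656,950. Sum = $4,610,025.
Difference $4,610,000 − $4,610,025 = −$25 applied to largest allocation (Unit 3B): Unit 3B becomes $1,857,575.

Unit PH2: $1,834,950; Unit PH1: $260,525; Unit 3B: $1,857,575; Unit 1B: $656,950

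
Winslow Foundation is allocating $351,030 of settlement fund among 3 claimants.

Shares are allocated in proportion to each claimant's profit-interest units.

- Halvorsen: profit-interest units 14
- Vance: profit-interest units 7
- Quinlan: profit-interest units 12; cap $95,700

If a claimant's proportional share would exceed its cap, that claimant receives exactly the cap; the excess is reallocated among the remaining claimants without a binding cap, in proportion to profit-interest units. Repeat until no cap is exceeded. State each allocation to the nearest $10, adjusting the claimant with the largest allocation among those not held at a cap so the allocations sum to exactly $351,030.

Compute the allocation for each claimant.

Halvorsen: $170,220 · Vance: $85,110 · Quinlan: $95,700

Profit-interest units total: 33.
Proportional shares (ignoring caps): Halvorsen 148,921.82; Vance 74,460.91; Quinlan 127,647.27.
Held at cap: Quinlan ($95,700); balance $255,330 reallocated over remaining profit-interest units 21.
Redistributed shares: Halvorsen 170,220.00 → $170,220; Vance 85,110.00 → $85,110.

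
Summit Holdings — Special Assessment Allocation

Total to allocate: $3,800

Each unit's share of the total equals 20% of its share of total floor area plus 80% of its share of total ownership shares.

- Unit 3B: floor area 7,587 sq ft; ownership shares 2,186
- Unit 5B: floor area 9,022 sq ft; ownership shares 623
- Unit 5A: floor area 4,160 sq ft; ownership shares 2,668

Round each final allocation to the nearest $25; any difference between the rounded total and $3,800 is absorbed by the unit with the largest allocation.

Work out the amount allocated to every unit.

Totals — floor area 20,769, ownership shares 5,477.
Composite weights (20% floor area + 80% ownership shares): Unit 3B 0.3924; Unit 5B 0.1779; Unit 5A 0.4298.
Proportional shares: Unit 3B 1,490.97; Unit 5B 675.94; Unit 5A 1,633.10.
After rounding ($25): Unit 3B $1,500; Unit 5B $675; Unit 5A $1,625. Sum = $3,800.
No rounding difference to absorb.

Unit 3B: $1,500 · Unit 5B: $675 · Unit 5A: $1,625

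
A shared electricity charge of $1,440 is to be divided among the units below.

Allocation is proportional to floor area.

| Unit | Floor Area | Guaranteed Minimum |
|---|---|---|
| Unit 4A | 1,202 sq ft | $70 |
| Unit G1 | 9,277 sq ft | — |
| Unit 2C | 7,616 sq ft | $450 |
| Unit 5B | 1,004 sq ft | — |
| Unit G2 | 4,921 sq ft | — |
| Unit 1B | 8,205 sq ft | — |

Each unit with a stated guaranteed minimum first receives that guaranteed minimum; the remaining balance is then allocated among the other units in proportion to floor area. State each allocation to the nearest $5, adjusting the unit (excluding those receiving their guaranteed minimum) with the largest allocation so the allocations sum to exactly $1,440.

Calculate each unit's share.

Unit 4A: $70 | Unit G1: $365 | Unit 2C: $450 | Unit 5B: $40 | Unit G2: $195 | Unit 1B: $320

Fund the minimums — Unit 4A $70; Unit 2C $450. Residual $920.
Residual split over remaining floor area 23,407: Unit G1 364.63 → $365; Unit 5B 39.46 → $40; Unit G2 193.42 → $195; Unit 1B 322.49 → $320.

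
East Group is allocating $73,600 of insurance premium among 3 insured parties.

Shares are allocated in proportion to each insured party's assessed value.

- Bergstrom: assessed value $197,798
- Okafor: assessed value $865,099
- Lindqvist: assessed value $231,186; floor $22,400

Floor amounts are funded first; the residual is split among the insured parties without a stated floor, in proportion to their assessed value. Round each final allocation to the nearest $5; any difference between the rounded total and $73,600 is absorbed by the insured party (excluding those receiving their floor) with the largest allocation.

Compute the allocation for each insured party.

Bergstrom: $9,530 | Okafor: $41,670 | Lindqvist: $22,400

Guaranteed amounts: Lindqvist $22,400. Residual $51,200.
Residual split over remaining assessed value 1,062,897: Bergstrom 9,527.98 → $9,530; Okafor 41,672.02 → $41,670.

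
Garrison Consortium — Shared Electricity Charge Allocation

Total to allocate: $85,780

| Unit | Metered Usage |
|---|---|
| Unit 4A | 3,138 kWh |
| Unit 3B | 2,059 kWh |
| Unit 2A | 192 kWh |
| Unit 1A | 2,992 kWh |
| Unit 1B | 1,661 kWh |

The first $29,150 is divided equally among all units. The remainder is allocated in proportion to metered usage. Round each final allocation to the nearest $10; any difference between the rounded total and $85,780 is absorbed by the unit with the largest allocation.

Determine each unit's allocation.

$29,150 shared equally gives $5,830 per unit.
Remainder $56,630 by metered usage (total 10,042): Unit 4A 17,696.17 → $17,700; Unit 3B 11,611.35 → $11,610; Unit 2A 1,082.75 → $1,080; Unit 1A 16,872.83 → $16,870; Unit 1B 9,366.90 → $9,370.
Totals: Unit 4A $5,830 + $17,700 = $23,530; Unit 3B $5,830 + $11,610 = $17,440; Unit 2A $5,830 + $1,080 = $6,910; Unit 1A $5,830 + $16,870 = $22,700; Unit 1B $5,830 + $9,370 = $15,200.

Unit 4A: $23,530 | Unit 3B: $17,440 | Unit 2A: $6,910 | Unit 1A: $22,700 | Unit 1B: $15,200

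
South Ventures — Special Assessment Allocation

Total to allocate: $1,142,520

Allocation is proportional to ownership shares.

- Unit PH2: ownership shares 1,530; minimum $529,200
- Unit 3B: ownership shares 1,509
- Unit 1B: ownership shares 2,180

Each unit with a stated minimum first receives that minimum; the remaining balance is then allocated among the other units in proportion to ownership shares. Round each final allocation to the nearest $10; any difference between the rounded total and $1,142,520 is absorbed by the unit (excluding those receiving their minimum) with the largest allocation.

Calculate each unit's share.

Minimums first: Unit PH2 $529,200. Balance $613,320.
Balance split over remaining ownership shares 3,689: Unit 3B 250,880.97 → $250,880; Unit 1B 362,439.03 → $362,440.

Unit PH2: $529,200; Unit 3B: $250,880; Unit 1B: $362,440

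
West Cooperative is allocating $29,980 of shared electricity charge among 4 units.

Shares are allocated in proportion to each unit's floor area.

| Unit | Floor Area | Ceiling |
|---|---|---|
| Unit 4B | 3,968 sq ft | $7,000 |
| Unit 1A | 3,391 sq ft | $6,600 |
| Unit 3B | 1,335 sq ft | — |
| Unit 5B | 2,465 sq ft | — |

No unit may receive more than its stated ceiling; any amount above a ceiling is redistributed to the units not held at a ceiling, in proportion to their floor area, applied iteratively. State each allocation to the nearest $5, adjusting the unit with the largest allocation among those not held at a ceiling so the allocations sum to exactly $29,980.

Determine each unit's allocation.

Sum of floor area: 11,159.
Proportional shares (ignoring caps): Unit 4B 10,660.51; Unit 1A 9,110.33; Unit 3B 3,586.64; Unit 5B 6,622.52.
Capped: Unit 4B ($7,000), Unit 1A ($6,600); remaining pool $16,380 reallocated over remaining floor area 3,800.
Remaining shares: Unit 3B 5,754.55 → $5,755; Unit 5B 10,625.45 → $10,625.

Unit 4B: $7,000 · Unit 1A: $6,600 · Unit 3B: $5,755 · Unit 5B: $10,625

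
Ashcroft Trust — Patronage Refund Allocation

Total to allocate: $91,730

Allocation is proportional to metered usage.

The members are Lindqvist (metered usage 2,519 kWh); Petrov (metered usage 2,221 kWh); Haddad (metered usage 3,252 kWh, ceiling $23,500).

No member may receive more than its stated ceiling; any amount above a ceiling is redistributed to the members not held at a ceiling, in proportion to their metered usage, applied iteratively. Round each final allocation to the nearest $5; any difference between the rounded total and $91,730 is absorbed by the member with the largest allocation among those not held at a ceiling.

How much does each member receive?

Combined metered usage = 7,992.
Pro-rata shares before constraints: Lindqvist 28,912.40; Petrov 25,492.03; Haddad 37,325.57.
Capped: Haddad ($23,500); residual $68,230 reallocated over remaining metered usage 4,740.
Redistributed shares: Lindqvist 36,259.78 → $36,260; Petrov 31,970.22 → $31,970.

Lindqvist: $36,260 · Petrov: $31,970 · Haddad: $23,500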